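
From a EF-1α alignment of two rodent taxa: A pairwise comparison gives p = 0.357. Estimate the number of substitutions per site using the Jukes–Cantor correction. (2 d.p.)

d = −(3/4) ln(1 − 4p/3) = −0.75 ln(1 − 0.476) = −0.75 ln(0.524)
  = −0.75 × (-0.646264) = 0.484698 substitutions/site.

0.48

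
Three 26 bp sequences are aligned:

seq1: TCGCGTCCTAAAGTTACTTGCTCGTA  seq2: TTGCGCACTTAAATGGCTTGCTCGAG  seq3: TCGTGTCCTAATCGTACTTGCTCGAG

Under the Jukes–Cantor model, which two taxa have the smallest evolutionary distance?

seq1–seq2: 9/26 differ, p = 0.346, d = 0.464.
seq1–seq3: 6/26 differ, p = 0.231, d = 0.276.
seq2–seq3: 10/26 differ, p = 0.385, d = 0.539.
The smallest distance is between seq1 and seq3.

seq1 and seq3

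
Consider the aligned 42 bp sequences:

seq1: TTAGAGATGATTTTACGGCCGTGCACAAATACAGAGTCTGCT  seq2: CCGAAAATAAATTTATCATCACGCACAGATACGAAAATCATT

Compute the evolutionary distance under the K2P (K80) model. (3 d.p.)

1.907

Of 42 sites, 19 differences are transitions and 3 are transversions, so P = 19/42 ≈ 0.452381 and Q = 3/42 ≈ 0.071429.
Under the Kimura two-parameter model, d = −½ ln(1 − 2P − Q) − ¼ ln(1 − 2Q).
1 − 2P − Q = 0.023809, giving −½ ln(0.023809) = 1.868846.
1 − 2Q = 0.857142, giving −¼ ln(0.857142) = 0.038538.
d = 1.868846 + 0.038538 = 1.907384.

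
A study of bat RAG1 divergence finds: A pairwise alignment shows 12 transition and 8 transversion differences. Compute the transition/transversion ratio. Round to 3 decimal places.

1.500

R = 12/8 = 1.500.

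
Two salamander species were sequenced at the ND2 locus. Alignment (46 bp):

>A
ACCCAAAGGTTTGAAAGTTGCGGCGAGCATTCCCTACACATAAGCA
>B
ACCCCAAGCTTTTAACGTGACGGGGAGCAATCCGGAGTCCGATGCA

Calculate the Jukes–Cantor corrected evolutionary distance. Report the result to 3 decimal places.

0.428

The sequences differ at 15 of 46 sites, so p = 15/46 ≈ 0.326087.
d = −(3/4) ln(1 − 4p/3) = −0.75 ln(1 − 0.434783) = −0.75 ln(0.565217)
  = −0.75 × (-0.570546) = 0.427910 substitutions/site.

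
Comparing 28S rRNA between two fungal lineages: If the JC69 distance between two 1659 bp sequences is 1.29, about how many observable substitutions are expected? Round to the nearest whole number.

1021

Invert JC69: p = (3/4)(1 − e^(−4d/3)) = 0.75 × (1 − e^(-1.72)) = 0.75 × (1 − 0.179066) = 0.615701.
Expected differing sites = pL ≈ 0.615701 × 1659 = 1021.447959 ≈ 1021.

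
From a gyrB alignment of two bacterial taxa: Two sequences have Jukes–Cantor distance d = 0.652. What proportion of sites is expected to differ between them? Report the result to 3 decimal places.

0.436

p = (3/4)(1 − e^(−4d/3)) = 0.75 × (1 − e^(-0.869333)) = 0.75 × (1 − 0.419231) = 0.435577.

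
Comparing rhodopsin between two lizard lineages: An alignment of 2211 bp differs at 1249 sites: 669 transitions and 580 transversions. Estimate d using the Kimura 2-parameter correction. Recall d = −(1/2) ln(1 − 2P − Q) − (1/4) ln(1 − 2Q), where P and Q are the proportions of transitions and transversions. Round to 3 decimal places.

1.196

P = 669/2211 ≈ 0.302578 and Q = 580/2211 ≈ 0.262325.
Under the Kimura two-parameter model, d = −½ ln(1 − 2P − Q) − ¼ ln(1 − 2Q).
1 − 2P − Q = 0.132519, giving −½ ln(0.132519) = 1.010515.
1 − 2Q = 0.47535, giving −¼ ln(0.47535) = 0.185926.
d = 1.010515 + 0.185926 = 1.196441.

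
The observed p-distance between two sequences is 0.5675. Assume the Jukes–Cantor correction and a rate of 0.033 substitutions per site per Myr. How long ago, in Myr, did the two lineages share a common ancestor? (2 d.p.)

16.06

d = −(3/4) ln(1 − 4p/3) = −0.75 ln(1 − 0.756667) = −0.75 ln(0.243333)
  = −0.75 × (-1.413324) = 1.059993 substitutions/site.
Under a molecular clock d = 2μt, so t = d/(2μ) = 1.059993 / (2 × 0.033) = 16.06 Myr.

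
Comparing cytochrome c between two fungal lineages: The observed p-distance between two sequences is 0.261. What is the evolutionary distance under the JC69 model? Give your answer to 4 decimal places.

d = −(3/4) ln(1 − 4p/3) = −0.75 ln(1 − 0.348) = −0.75 ln(0.652)
  = −0.75 × (-0.427711) = 0.320783 substitutions/site.

0.3208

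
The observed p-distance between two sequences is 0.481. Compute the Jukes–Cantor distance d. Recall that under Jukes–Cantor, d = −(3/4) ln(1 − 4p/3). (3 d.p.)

0.769

d = −(3/4) ln(1 − 4p/3) = −0.75 ln(1 − 0.641333) = −0.75 ln(0.358667)
  = −0.75 × (-1.025361) = 0.769021 substitutions/site.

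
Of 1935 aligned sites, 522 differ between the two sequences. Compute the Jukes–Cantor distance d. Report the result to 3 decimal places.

0.334

p = 522/1935 ≈ 0.269767.
d = −(3/4) ln(1 − 4p/3) = −0.75 ln(1 − 0.359689) = −0.75 ln(0.640311)
  = −0.75 × (-0.445801) = 0.334351 substitutions/site.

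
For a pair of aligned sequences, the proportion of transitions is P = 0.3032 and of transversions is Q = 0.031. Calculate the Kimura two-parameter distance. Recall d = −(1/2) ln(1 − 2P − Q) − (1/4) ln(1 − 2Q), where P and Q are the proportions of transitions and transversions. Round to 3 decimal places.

0.523

Under the Kimura two-parameter model, d = −½ ln(1 − 2P − Q) − ¼ ln(1 − 2Q).
1 − 2P − Q = 0.3626, giving −½ ln(0.3626) = 0.507227.
1 − 2Q = 0.938, giving −¼ ln(0.938) = 0.016001.
d = 0.507227 + 0.016001 = 0.523228.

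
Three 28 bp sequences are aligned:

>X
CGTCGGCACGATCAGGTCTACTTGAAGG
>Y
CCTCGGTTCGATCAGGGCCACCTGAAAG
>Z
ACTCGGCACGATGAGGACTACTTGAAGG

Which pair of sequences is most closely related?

X–Y: 7/28 differ, p = 0.250, d = 0.304.
X–Z: 4/28 differ, p = 0.143, d = 0.158.
Y–Z: 8/28 differ, p = 0.286, d = 0.360.
The smallest distance is between X and Z.

X and Z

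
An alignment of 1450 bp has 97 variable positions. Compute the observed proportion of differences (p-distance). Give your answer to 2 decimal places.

0.07

p = 97/1450 = 0.066896… ≈ 0.07 (to 2 d.p.).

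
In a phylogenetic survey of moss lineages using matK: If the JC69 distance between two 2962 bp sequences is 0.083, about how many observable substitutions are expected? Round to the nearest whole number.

233

Invert JC69: p = (3/4)(1 − e^(−4d/3)) = 0.75 × (1 − e^(-0.110667)) = 0.75 × (1 − 0.895237) = 0.078572.
Expected differing sites = pL ≈ 0.078572 × 2962 = 232.730264 ≈ 233.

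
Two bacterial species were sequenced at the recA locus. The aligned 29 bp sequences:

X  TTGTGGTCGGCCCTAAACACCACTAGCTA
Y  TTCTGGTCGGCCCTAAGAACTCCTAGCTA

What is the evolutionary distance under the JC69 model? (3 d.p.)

0.196

The sequences differ at 5 of 29 sites (3, 17, 18, 21, 22), so p = 5/29 ≈ 0.172414.
d = −(3/4) ln(1 − 4p/3) = −0.75 ln(1 − 0.229885) = −0.75 ln(0.770115)
  = −0.75 × (-0.261215) = 0.195911 substitutions/site.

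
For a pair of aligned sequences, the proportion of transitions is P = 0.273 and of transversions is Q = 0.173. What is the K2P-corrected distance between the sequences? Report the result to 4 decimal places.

0.7409

Under the Kimura two-parameter model, d = −½ ln(1 − 2P − Q) − ¼ ln(1 − 2Q).
1 − 2P − Q = 0.281, giving −½ ln(0.281) = 0.634700.
1 − 2Q = 0.654, giving −¼ ln(0.654) = 0.106162.
d = 0.634700 + 0.106162 = 0.740862.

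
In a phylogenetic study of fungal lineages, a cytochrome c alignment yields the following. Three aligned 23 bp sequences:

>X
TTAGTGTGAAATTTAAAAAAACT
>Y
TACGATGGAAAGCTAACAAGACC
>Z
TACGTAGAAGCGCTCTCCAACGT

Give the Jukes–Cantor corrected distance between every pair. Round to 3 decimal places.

d(X,Y) = 0.650, d(X,Z) = 1.528, d(Y,Z) = 0.892

X–Y: 10/23 sites differ → p ≈ 0.434783, d = −0.75 ln(1 − 0.579711) = 0.650110 ≈ 0.650.
X–Z: 15/23 sites differ → p ≈ 0.652174, d = −0.75 ln(1 − 0.869565) = 1.527660 ≈ 1.528.
Y–Z: 12/23 sites differ → p ≈ 0.521739, d = −0.75 ln(1 − 0.695652) = 0.892188 ≈ 0.892.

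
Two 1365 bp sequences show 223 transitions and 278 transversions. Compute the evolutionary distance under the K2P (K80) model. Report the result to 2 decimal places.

0.51

P = 223/1365 ≈ 0.16337 and Q = 278/1365 ≈ 0.203663.
Under the Kimura two-parameter model, d = −½ ln(1 − 2P − Q) − ¼ ln(1 − 2Q).
1 − 2P − Q = 0.469597, giving −½ ln(0.469597) = 0.377940.
1 − 2Q = 0.592674, giving −¼ ln(0.592674) = 0.130778.
d = 0.377940 + 0.130778 = 0.508718.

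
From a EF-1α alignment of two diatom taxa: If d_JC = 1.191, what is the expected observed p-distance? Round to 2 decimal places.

p = (3/4)(1 − e^(−4d/3)) = 0.75 × (1 − e^(-1.588)) = 0.75 × (1 − 0.204334) = 0.596750.

0.60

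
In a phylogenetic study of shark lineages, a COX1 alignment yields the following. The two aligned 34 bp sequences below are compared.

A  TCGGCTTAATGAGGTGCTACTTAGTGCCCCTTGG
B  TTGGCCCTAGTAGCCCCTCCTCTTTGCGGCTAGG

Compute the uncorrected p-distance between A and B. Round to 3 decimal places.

0.471

The sequences differ at 16 of 34 positions.
p = 16/34 = 0.470588… ≈ 0.471 (to 3 d.p.).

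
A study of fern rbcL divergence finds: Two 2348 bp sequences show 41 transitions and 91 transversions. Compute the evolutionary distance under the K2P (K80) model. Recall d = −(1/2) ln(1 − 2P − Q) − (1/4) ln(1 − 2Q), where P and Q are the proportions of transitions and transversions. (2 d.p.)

P = 41/2348 ≈ 0.017462 and Q = 91/2348 ≈ 0.038756.
Under the Kimura two-parameter model, d = −½ ln(1 − 2P − Q) − ¼ ln(1 − 2Q).
1 − 2P − Q = 0.92632, giving −½ ln(0.92632) = 0.038268.
1 − 2Q = 0.922488, giving −¼ ln(0.922488) = 0.020170.
d = 0.038268 + 0.020170 = 0.058438.

0.06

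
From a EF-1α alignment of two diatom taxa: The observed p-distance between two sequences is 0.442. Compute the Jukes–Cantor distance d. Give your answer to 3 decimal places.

0.667

d = −(3/4) ln(1 − 4p/3) = −0.75 ln(1 − 0.589333) = −0.75 ln(0.410667)
  = −0.75 × (-0.889973) = 0.667480 substitutions/site.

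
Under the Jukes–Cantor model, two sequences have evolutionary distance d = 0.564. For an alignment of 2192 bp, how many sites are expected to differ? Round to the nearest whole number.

869

Invert JC69: p = (3/4)(1 − e^(−4d/3)) = 0.75 × (1 − e^(-0.752)) = 0.75 × (1 − 0.471423) = 0.396433.
Expected differing sites = pL ≈ 0.396433 × 2192 = 868.981136 ≈ 869.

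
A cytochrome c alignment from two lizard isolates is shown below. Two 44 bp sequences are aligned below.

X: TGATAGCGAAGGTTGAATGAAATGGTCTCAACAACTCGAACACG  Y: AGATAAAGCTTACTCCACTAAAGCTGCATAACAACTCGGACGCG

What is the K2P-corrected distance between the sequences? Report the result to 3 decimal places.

Of 44 sites, 7 differences are transitions and 13 are transversions, so P = 7/44 ≈ 0.159091 and Q = 13/44 ≈ 0.295455.
Under the Kimura two-parameter model, d = −½ ln(1 − 2P − Q) − ¼ ln(1 − 2Q).
1 − 2P − Q = 0.386363, giving −½ ln(0.386363) = 0.475489.
1 − 2Q = 0.40909, giving −¼ ln(0.40909) = 0.223455.
d = 0.475489 + 0.223455 = 0.698944.

0.699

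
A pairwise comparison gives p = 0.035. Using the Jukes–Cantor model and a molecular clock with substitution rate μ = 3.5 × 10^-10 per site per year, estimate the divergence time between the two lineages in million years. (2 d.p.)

d = −(3/4) ln(1 − 4p/3) = −0.75 ln(1 − 0.046667) = −0.75 ln(0.953333)
  = −0.75 × (-0.047791) = 0.035843 substitutions/site.
Under a molecular clock d = 2μt, so t = d/(2μ) = 0.035843 / (2 × 3.5 × 10^-10) = 51.20 million years.

51.20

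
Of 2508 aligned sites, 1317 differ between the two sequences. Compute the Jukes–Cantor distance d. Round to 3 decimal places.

p = 1317/2508 ≈ 0.52512.
d = −(3/4) ln(1 − 4p/3) = −0.75 ln(1 − 0.70016) = −0.75 ln(0.29984)
  = −0.75 × (-1.204506) = 0.903380 substitutions/site.

0.903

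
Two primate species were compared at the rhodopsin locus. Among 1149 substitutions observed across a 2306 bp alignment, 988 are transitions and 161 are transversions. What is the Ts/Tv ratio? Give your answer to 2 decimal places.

6.14

R = 988/161 = 6.136645… ≈ 6.14 (to 2 d.p.).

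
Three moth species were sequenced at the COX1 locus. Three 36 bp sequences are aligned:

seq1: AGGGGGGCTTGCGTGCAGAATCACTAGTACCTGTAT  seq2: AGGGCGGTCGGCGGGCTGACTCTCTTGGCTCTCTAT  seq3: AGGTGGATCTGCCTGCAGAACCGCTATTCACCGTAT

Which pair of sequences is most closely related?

seq1–seq2: 13/36 differ, p = 0.361, d = 0.493.
seq1–seq3: 11/36 differ, p = 0.306, d = 0.392.
seq2–seq3: 16/36 differ, p = 0.444, d = 0.673.
The smallest distance is between seq1 and seq3.

seq1 and seq3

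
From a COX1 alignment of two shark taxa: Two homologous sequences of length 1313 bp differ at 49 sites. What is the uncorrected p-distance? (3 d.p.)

p = 49/1313 = 0.037319… ≈ 0.037 (to 3 d.p.).

0.037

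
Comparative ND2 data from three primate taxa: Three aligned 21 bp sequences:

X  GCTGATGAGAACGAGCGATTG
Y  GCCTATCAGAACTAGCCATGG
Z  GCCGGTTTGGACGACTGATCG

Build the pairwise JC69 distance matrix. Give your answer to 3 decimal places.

X–Y: 6/21 sites differ → p ≈ 0.285714, d = −0.75 ln(1 − 0.380952) = 0.359679 ≈ 0.360.
X–Z: 8/21 sites differ → p ≈ 0.380952, d = −0.75 ln(1 − 0.507936) = 0.531860 ≈ 0.532.
Y–Z: 10/21 sites differ → p ≈ 0.47619, d = −0.75 ln(1 − 0.63492) = 0.755729 ≈ 0.756.

d(X,Y) = 0.360, d(X,Z) = 0.532, d(Y,Z) = 0.756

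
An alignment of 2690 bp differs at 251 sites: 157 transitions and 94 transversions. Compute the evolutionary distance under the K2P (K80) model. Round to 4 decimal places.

0.1004

P = 157/2690 ≈ 0.058364 and Q = 94/2690 ≈ 0.034944.
Under the Kimura two-parameter model, d = −½ ln(1 − 2P − Q) − ¼ ln(1 − 2Q).
1 − 2P − Q = 0.848328, giving −½ ln(0.848328) = 0.082244.
1 − 2Q = 0.930112, giving −¼ ln(0.930112) = 0.018113.
d = 0.082244 + 0.018113 = 0.100357.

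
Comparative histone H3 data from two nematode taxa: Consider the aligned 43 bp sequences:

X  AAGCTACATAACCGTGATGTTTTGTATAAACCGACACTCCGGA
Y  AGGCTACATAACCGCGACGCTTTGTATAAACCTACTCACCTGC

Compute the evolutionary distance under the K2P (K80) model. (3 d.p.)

0.246

Of 43 sites, 4 differences are transitions and 5 are transversions, so P = 4/43 ≈ 0.093023 and Q = 5/43 ≈ 0.116279.
Under the Kimura two-parameter model, d = −½ ln(1 − 2P − Q) − ¼ ln(1 − 2Q).
1 − 2P − Q = 0.697675, giving −½ ln(0.697675) = 0.180001.
1 − 2Q = 0.767442, giving −¼ ln(0.767442) = 0.066173.
d = 0.180001 + 0.066173 = 0.246174.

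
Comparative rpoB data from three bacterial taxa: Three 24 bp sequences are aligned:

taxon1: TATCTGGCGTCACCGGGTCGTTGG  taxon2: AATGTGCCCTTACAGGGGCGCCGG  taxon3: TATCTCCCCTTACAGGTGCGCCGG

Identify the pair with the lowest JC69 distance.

taxon2 and taxon3

taxon1–taxon2: 9/24 differ, p = 0.375, d = 0.520.
taxon1–taxon3: 9/24 differ, p = 0.375, d = 0.520.
taxon2–taxon3: 4/24 differ, p = 0.167, d = 0.188.
The smallest distance is between taxon2 and taxon3.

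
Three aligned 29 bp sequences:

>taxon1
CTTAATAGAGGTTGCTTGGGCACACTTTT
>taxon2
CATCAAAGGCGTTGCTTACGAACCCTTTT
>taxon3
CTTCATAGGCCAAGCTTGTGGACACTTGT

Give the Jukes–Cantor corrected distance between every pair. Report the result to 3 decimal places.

d(taxon1,taxon2) = 0.401, d(taxon1,taxon3) = 0.401, d(taxon2,taxon3) = 0.462

taxon1–taxon2: 9/29 sites differ → p ≈ 0.310345, d = −0.75 ln(1 − 0.413793) = 0.400562 ≈ 0.401.
taxon1–taxon3: 9/29 sites differ → p ≈ 0.310345, d = −0.75 ln(1 − 0.413793) = 0.400562 ≈ 0.401.
taxon2–taxon3: 10/29 sites differ → p ≈ 0.344828, d = −0.75 ln(1 − 0.459771) = 0.461822 ≈ 0.462.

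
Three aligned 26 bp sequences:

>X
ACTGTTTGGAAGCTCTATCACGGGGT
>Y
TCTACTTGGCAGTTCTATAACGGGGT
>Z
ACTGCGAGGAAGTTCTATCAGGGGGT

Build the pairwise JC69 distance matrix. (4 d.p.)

d(X,Y) = 0.2758, d(X,Z) = 0.2222, d(Y,Z) = 0.3335

X–Y: 6/26 sites differ → p ≈ 0.230769, d = −0.75 ln(1 − 0.307692) = 0.275793 ≈ 0.2758.
X–Z: 5/26 sites differ → p ≈ 0.192308, d = −0.75 ln(1 − 0.256411) = 0.222200 ≈ 0.2222.
Y–Z: 7/26 sites differ → p ≈ 0.269231, d = −0.75 ln(1 − 0.358975) = 0.333515 ≈ 0.3335.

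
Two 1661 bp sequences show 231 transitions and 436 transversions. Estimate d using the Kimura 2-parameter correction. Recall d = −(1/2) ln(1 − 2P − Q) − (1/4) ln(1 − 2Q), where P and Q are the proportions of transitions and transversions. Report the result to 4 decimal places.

0.5751

P = 231/1661 ≈ 0.139073 and Q = 436/1661 ≈ 0.262492.
Under the Kimura two-parameter model, d = −½ ln(1 − 2P − Q) − ¼ ln(1 − 2Q).
1 − 2P − Q = 0.459362, giving −½ ln(0.459362) = 0.388958.
1 − 2Q = 0.475016, giving −¼ ln(0.475016) = 0.186102.
d = 0.388958 + 0.186102 = 0.575060.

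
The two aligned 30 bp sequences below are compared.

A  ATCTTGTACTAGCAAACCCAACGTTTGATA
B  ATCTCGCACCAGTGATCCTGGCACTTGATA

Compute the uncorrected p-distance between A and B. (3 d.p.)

The sequences differ at 11 of 30 positions.
p = 11/30 = 0.366666… ≈ 0.367 (to 3 d.p.).

0.367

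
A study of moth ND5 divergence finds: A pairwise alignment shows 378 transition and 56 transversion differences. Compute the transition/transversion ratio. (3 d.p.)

R = 378/56 = 6.750.

6.750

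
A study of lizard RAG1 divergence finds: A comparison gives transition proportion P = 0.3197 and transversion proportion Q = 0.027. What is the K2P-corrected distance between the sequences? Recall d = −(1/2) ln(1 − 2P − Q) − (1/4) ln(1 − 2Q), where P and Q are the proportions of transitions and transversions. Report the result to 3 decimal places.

Under the Kimura two-parameter model, d = −½ ln(1 − 2P − Q) − ¼ ln(1 − 2Q).
1 − 2P − Q = 0.3336, giving −½ ln(0.3336) = 0.548906.
1 − 2Q = 0.946, giving −¼ ln(0.946) = 0.013878.
d = 0.548906 + 0.013878 = 0.562784.

0.563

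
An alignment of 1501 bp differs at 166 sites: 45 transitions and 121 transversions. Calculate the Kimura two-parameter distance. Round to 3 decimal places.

0.120

P = 45/1501 ≈ 0.02998 and Q = 121/1501 ≈ 0.080613.
Under the Kimura two-parameter model, d = −½ ln(1 − 2P − Q) − ¼ ln(1 − 2Q).
1 − 2P − Q = 0.859427, giving −½ ln(0.859427) = 0.075745.
1 − 2Q = 0.838774, giving −¼ ln(0.838774) = 0.043953.
d = 0.075745 + 0.043953 = 0.119698.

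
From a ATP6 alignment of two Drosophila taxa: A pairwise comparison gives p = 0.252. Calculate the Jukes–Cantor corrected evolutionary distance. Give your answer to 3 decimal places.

d = −(3/4) ln(1 − 4p/3) = −0.75 ln(1 − 0.336) = −0.75 ln(0.664)
  = −0.75 × (-0.409473) = 0.307105 substitutions/site.

0.307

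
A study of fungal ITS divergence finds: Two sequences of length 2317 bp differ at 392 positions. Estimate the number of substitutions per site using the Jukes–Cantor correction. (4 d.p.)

p = 392/2317 ≈ 0.169184.
d = −(3/4) ln(1 − 4p/3) = −0.75 ln(1 − 0.225579) = −0.75 ln(0.774421)
  = −0.75 × (-0.255640) = 0.191730 substitutions/site.

0.1917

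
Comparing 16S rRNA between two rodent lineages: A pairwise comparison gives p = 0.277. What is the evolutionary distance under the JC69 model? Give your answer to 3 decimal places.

d = −(3/4) ln(1 − 4p/3) = −0.75 ln(1 − 0.369333) = −0.75 ln(0.630667)
  = −0.75 × (-0.460977) = 0.345733 substitutions/site.

0.346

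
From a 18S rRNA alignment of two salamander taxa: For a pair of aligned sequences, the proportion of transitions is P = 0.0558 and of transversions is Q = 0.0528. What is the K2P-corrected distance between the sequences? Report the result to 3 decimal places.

Under the Kimura two-parameter model, d = −½ ln(1 − 2P − Q) − ¼ ln(1 − 2Q).
1 − 2P − Q = 0.8356, giving −½ ln(0.8356) = 0.089803.
1 − 2Q = 0.8944, giving −¼ ln(0.8944) = 0.027901.
d = 0.089803 + 0.027901 = 0.117704.

0.118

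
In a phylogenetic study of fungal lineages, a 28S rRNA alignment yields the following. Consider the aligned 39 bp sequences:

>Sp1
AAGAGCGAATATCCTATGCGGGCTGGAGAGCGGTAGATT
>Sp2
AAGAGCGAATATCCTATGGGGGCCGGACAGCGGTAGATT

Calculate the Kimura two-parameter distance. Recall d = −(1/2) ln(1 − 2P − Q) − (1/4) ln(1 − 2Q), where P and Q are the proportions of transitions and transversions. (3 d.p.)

Of 39 sites, 1 differences are transitions and 2 are transversions, so P = 1/39 ≈ 0.025641 and Q = 2/39 ≈ 0.051282.
Under the Kimura two-parameter model, d = −½ ln(1 − 2P − Q) − ¼ ln(1 − 2Q).
1 − 2P − Q = 0.897436, giving −½ ln(0.897436) = 0.054107.
1 − 2Q = 0.897436, giving −¼ ln(0.897436) = 0.027053.
d = 0.054107 + 0.027053 = 0.081160.

0.081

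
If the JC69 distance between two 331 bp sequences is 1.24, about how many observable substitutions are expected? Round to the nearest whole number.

201

Invert JC69: p = (3/4)(1 − e^(−4d/3)) = 0.75 × (1 − e^(-1.653333)) = 0.75 × (1 − 0.191411) = 0.606442.
Expected differing sites = pL ≈ 0.606442 × 331 = 200.732302 ≈ 201.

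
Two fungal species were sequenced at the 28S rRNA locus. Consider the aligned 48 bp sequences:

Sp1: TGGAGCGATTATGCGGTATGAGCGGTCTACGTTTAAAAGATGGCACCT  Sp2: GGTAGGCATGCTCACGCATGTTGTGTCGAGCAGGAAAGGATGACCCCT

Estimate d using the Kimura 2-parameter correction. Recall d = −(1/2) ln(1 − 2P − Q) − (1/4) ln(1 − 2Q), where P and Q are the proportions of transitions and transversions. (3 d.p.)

Of 48 sites, 3 differences are transitions and 20 are transversions, so P = 3/48 = 0.0625 and Q = 20/48 ≈ 0.416667.
Under the Kimura two-parameter model, d = −½ ln(1 − 2P − Q) − ¼ ln(1 − 2Q).
1 − 2P − Q = 0.458333, giving −½ ln(0.458333) = 0.390080.
1 − 2Q = 0.166666, giving −¼ ln(0.166666) = 0.447941.
d = 0.390080 + 0.447941 = 0.838021.

0.838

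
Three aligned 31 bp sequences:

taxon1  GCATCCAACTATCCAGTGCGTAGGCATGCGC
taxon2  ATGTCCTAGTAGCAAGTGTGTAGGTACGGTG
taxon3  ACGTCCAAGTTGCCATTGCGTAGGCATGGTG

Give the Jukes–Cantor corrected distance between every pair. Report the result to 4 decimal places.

taxon1–taxon2: 13/31 sites differ → p ≈ 0.419355, d = −0.75 ln(1 − 0.55914) = 0.614271 ≈ 0.6143.
taxon1–taxon3: 9/31 sites differ → p ≈ 0.290323, d = −0.75 ln(1 − 0.387097) = 0.367161 ≈ 0.3672.
taxon2–taxon3: 8/31 sites differ → p ≈ 0.258065, d = −0.75 ln(1 − 0.344087) = 0.316295 ≈ 0.3163.

d(taxon1,taxon2) = 0.6143, d(taxon1,taxon3) = 0.3672, d(taxon2,taxon3) = 0.3163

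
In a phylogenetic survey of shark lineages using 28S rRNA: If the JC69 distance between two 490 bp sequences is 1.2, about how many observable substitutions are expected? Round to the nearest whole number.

293

Invert JC69: p = (3/4)(1 − e^(−4d/3)) = 0.75 × (1 − e^(-1.6)) = 0.75 × (1 − 0.201897) = 0.598577.
Expected differing sites = pL ≈ 0.598577 × 490 = 293.30273 ≈ 293.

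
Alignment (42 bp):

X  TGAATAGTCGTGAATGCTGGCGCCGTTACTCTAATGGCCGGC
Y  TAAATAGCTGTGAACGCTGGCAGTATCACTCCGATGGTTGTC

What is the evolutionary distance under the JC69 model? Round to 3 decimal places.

The sequences differ at 14 of 42 sites, so p = 14/42 ≈ 0.333333.
d = −(3/4) ln(1 − 4p/3) = −0.75 ln(1 − 0.444444) = −0.75 ln(0.555556)
  = −0.75 × (-0.587786) = 0.440840 substitutions/site.

0.441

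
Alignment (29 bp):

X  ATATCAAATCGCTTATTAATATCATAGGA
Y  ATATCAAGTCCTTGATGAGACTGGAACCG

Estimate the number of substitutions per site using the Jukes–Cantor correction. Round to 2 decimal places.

0.77

The sequences differ at 14 of 29 sites, so p = 14/29 ≈ 0.482759.
d = −(3/4) ln(1 − 4p/3) = −0.75 ln(1 − 0.643679) = −0.75 ln(0.356321)
  = −0.75 × (-1.031923) = 0.773942 substitutions/site.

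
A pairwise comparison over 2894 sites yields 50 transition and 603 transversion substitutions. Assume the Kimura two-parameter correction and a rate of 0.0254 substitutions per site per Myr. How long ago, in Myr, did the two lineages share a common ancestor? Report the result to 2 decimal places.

P = 50/2894 ≈ 0.017277 and Q = 603/2894 ≈ 0.208362.
Under the Kimura two-parameter model, d = −½ ln(1 − 2P − Q) − ¼ ln(1 − 2Q).
1 − 2P − Q = 0.757084, giving −½ ln(0.757084) = 0.139141.
1 − 2Q = 0.583276, giving −¼ ln(0.583276) = 0.134774.
d = 0.139141 + 0.134774 = 0.273915.
Under a molecular clock d = 2μt, so t = d/(2μ) = 0.273915 / (2 × 0.0254) = 5.39 Myr.

5.39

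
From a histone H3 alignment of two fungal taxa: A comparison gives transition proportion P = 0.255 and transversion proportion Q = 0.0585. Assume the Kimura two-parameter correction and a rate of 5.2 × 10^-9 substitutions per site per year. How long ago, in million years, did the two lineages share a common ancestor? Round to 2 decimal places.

Under the Kimura two-parameter model, d = −½ ln(1 − 2P − Q) − ¼ ln(1 − 2Q).
1 − 2P − Q = 0.4315, giving −½ ln(0.4315) = 0.420244.
1 − 2Q = 0.883, giving −¼ ln(0.883) = 0.031108.
d = 0.420244 + 0.031108 = 0.451352.
Under a molecular clock d = 2μt, so t = d/(2μ) = 0.451352 / (2 × 5.2 × 10^-9) = 43.40 million years.

43.40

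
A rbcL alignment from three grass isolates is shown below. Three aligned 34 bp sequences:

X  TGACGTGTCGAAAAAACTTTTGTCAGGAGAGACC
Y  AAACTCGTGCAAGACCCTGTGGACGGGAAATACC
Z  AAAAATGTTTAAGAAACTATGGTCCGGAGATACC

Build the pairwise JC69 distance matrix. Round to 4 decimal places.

d(X,Y) = 0.6655, d(X,Z) = 0.4234, d(Y,Z) = 0.4234

X–Y: 15/34 sites differ → p ≈ 0.441176, d = −0.75 ln(1 − 0.588235) = 0.665477 ≈ 0.6655.
X–Z: 11/34 sites differ → p ≈ 0.323529, d = −0.75 ln(1 − 0.431372) = 0.423397 ≈ 0.4234.
Y–Z: 11/34 sites differ → p ≈ 0.323529, d = −0.75 ln(1 − 0.431372) = 0.423397 ≈ 0.4234.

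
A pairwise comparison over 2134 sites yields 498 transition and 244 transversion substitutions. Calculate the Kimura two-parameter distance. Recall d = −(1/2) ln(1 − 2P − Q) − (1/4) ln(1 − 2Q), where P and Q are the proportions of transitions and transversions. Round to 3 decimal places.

0.500

P = 498/2134 ≈ 0.233365 and Q = 244/2134 ≈ 0.114339.
Under the Kimura two-parameter model, d = −½ ln(1 − 2P − Q) − ¼ ln(1 − 2Q).
1 − 2P − Q = 0.418931, giving −½ ln(0.418931) = 0.435025.
1 − 2Q = 0.771322, giving −¼ ln(0.771322) = 0.064912.
d = 0.435025 + 0.064912 = 0.499937.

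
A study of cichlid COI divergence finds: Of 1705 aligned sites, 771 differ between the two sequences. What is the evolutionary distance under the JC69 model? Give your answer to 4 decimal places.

0.6927

p = 771/1705 ≈ 0.452199.
d = −(3/4) ln(1 − 4p/3) = −0.75 ln(1 − 0.602932) = −0.75 ln(0.397068)
  = −0.75 × (-0.923648) = 0.692736 substitutions/site.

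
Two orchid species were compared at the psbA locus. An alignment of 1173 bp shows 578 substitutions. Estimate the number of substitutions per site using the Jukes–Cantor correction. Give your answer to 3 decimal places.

0.803

p = 578/1173 ≈ 0.492754.
d = −(3/4) ln(1 − 4p/3) = −0.75 ln(1 − 0.657005) = −0.75 ln(0.342995)
  = −0.75 × (-1.070039) = 0.802529 substitutions/site.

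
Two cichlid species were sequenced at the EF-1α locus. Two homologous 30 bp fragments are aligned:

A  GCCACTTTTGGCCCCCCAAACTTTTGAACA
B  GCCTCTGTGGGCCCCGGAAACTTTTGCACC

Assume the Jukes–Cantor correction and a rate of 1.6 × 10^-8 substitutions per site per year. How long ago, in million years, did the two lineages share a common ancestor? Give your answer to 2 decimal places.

8.73

The sequences differ at 7 of 30 sites (4, 7, 9, 16, 17, 27, 30), so p = 7/30 ≈ 0.233333.
d = −(3/4) ln(1 − 4p/3) = −0.75 ln(1 − 0.311111) = −0.75 ln(0.688889)
  = −0.75 × (-0.372675) = 0.279506 substitutions/site.
Under a molecular clock d = 2μt, so t = d/(2μ) = 0.279506 / (2 × 1.6 × 10^-8) = 8.73 million years.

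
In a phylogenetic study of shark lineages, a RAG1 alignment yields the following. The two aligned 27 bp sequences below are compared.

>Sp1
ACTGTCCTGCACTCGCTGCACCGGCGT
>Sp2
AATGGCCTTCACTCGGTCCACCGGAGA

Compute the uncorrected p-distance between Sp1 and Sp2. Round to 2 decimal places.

The sequences differ at 7 of 27 positions (sites 2, 5, 9, 16, 18, 25, 27).
p = 7/27 = 0.259259… ≈ 0.26 (to 2 d.p.).

0.26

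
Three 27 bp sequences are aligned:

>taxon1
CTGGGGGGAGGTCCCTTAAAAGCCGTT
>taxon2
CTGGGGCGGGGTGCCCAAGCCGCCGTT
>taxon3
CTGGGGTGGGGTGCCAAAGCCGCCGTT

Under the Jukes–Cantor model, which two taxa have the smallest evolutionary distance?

taxon1–taxon2: 8/27 differ, p = 0.296, d = 0.377.
taxon1–taxon3: 8/27 differ, p = 0.296, d = 0.377.
taxon2–taxon3: 2/27 differ, p = 0.074, d = 0.078.
The smallest distance is between taxon2 and taxon3.

taxon2 and taxon3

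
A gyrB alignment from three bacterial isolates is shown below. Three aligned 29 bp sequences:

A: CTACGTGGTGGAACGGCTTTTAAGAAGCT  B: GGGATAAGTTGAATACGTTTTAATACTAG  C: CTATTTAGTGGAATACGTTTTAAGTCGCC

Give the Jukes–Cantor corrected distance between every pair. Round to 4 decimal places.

A–B: 17/29 sites differ → p ≈ 0.586207, d = −0.75 ln(1 − 0.781609) = 1.141101 ≈ 1.1411.
A–C: 10/29 sites differ → p ≈ 0.344828, d = −0.75 ln(1 − 0.459771) = 0.461822 ≈ 0.4618.
B–C: 11/29 sites differ → p ≈ 0.37931, d = −0.75 ln(1 − 0.505747) = 0.528531 ≈ 0.5285.

d(A,B) = 1.1411, d(A,C) = 0.4618, d(B,C) = 0.5285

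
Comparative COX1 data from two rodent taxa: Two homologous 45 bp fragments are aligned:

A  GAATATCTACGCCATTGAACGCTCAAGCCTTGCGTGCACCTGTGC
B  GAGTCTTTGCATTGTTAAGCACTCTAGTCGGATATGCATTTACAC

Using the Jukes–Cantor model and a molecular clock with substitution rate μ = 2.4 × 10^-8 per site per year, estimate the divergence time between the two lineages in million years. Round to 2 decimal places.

The sequences differ at 23 of 45 sites, so p = 23/45 ≈ 0.511111.
d = −(3/4) ln(1 − 4p/3) = −0.75 ln(1 − 0.681481) = −0.75 ln(0.318519)
  = −0.75 × (-1.144073) = 0.858055 substitutions/site.
Under a molecular clock d = 2μt, so t = d/(2μ) = 0.858055 / (2 × 2.4 × 10^-8) = 17.88 million years.

17.88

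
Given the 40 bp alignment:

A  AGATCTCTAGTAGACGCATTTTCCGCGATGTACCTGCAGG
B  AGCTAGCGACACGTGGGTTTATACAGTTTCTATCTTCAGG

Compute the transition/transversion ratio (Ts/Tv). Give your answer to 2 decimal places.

Transitions are A↔G and C↔T; transversions are all other mismatches.
Transitions: 2. Transversions: 18.
R = 2/18 = 0.111111… ≈ 0.11 (to 2 d.p.).

0.11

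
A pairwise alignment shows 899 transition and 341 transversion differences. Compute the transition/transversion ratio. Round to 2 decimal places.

R = 899/341 = 2.636363… ≈ 2.64 (to 2 d.p.).

2.64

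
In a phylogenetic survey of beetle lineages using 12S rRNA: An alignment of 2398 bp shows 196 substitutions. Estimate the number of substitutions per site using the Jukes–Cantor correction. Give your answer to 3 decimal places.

p = 196/2398 ≈ 0.081735.
d = −(3/4) ln(1 − 4p/3) = −0.75 ln(1 − 0.10898) = −0.75 ln(0.89102)
  = −0.75 × (-0.115388) = 0.086541 substitutions/site.

0.087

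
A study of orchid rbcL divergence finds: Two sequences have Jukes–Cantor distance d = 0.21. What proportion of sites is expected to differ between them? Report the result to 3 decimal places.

p = (3/4)(1 − e^(−4d/3)) = 0.75 × (1 − e^(-0.28)) = 0.75 × (1 − 0.755784) = 0.183162.

0.183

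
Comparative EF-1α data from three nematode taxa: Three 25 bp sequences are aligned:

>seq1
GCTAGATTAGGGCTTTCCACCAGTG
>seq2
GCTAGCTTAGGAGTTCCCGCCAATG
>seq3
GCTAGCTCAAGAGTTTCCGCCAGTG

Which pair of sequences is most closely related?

seq1–seq2: 6/25 differ, p = 0.240, d = 0.289.
seq1–seq3: 6/25 differ, p = 0.240, d = 0.289.
seq2–seq3: 4/25 differ, p = 0.160, d = 0.180.
The smallest distance is between seq2 and seq3.

seq2 and seq3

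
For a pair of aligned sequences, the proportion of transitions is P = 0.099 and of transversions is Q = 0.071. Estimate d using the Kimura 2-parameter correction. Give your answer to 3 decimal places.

Under the Kimura two-parameter model, d = −½ ln(1 − 2P − Q) − ¼ ln(1 − 2Q).
1 − 2P − Q = 0.731, giving −½ ln(0.731) = 0.156671.
1 − 2Q = 0.858, giving −¼ ln(0.858) = 0.038288.
d = 0.156671 + 0.038288 = 0.194959.

0.195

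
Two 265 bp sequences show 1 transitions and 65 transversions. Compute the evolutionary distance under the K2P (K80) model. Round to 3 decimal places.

0.314

P = 1/265 ≈ 0.003774 and Q = 65/265 ≈ 0.245283.
Under the Kimura two-parameter model, d = −½ ln(1 − 2P − Q) − ¼ ln(1 − 2Q).
1 − 2P − Q = 0.747169, giving −½ ln(0.747169) = 0.145732.
1 − 2Q = 0.509434, giving −¼ ln(0.509434) = 0.168614.
d = 0.145732 + 0.168614 = 0.314346.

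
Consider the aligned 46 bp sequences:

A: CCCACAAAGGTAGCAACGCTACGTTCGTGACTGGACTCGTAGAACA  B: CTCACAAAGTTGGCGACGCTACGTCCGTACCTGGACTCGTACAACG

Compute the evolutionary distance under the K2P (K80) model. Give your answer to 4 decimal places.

Of 46 sites, 6 differences are transitions and 3 are transversions, so P = 6/46 ≈ 0.130435 and Q = 3/46 ≈ 0.065217.
Under the Kimura two-parameter model, d = −½ ln(1 − 2P − Q) − ¼ ln(1 − 2Q).
1 − 2P − Q = 0.673913, giving −½ ln(0.673913) = 0.197327.
1 − 2Q = 0.869566, giving −¼ ln(0.869566) = 0.034940.
d = 0.197327 + 0.034940 = 0.232267.

0.2323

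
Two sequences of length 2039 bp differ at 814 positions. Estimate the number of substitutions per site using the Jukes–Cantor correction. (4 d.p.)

0.5699

p = 814/2039 ≈ 0.399215.
d = −(3/4) ln(1 − 4p/3) = −0.75 ln(1 − 0.532287) = −0.75 ln(0.467713)
  = −0.75 × (-0.759900) = 0.569925 substitutions/site.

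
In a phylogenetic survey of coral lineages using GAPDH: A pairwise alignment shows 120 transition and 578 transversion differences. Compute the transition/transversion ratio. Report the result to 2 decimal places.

R = 120/578 = 0.207612… ≈ 0.21 (to 2 d.p.).

0.21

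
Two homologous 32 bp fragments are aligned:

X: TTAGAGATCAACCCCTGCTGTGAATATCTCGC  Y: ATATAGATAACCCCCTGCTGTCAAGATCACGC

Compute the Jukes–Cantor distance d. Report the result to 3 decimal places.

The sequences differ at 7 of 32 sites (1, 4, 9, 11, 22, 25, 29), so p = 7/32 = 0.21875.
d = −(3/4) ln(1 − 4p/3) = −0.75 ln(1 − 0.291667) = −0.75 ln(0.708333)
  = −0.75 × (-0.344841) = 0.258631 substitutions/site.

0.259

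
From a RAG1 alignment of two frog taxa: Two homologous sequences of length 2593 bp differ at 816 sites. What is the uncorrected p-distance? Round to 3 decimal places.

p = 816/2593 = 0.314693… ≈ 0.315 (to 3 d.p.).

0.315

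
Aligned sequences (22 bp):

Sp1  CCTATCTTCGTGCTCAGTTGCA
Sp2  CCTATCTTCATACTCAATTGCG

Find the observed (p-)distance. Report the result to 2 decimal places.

0.18

The sequences differ at 4 of 22 positions (sites 10, 12, 17, 22).
p = 4/22 = 0.181818… ≈ 0.18 (to 2 d.p.).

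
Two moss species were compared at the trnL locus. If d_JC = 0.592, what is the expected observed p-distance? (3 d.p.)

0.409

p = (3/4)(1 − e^(−4d/3)) = 0.75 × (1 − e^(-0.789333)) = 0.75 × (1 − 0.454148) = 0.409389.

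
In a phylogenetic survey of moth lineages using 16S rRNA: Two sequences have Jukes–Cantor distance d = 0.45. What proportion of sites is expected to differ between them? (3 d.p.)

0.338

p = (3/4)(1 − e^(−4d/3)) = 0.75 × (1 − e^(-0.6)) = 0.75 × (1 − 0.548812) = 0.338391.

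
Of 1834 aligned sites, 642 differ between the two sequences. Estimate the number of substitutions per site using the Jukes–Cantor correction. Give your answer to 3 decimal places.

p = 642/1834 ≈ 0.350055.
d = −(3/4) ln(1 − 4p/3) = −0.75 ln(1 − 0.46674) = −0.75 ln(0.53326)
  = −0.75 × (-0.628746) = 0.471560 substitutions/site.

0.472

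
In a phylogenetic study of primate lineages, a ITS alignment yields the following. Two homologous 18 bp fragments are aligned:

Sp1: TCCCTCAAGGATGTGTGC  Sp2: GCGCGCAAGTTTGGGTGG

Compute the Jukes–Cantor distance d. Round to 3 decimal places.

The sequences differ at 7 of 18 sites (1, 3, 5, 10, 11, 14, 18), so p = 7/18 ≈ 0.388889.
d = −(3/4) ln(1 − 4p/3) = −0.75 ln(1 − 0.518519) = −0.75 ln(0.481481)
  = −0.75 × (-0.730889) = 0.548167 substitutions/site.

0.548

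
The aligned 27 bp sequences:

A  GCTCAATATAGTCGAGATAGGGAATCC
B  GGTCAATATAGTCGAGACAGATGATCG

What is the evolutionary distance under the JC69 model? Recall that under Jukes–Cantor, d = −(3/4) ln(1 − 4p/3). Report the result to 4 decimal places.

The sequences differ at 6 of 27 sites (2, 18, 21, 22, 23, 27), so p = 6/27 ≈ 0.222222.
d = −(3/4) ln(1 − 4p/3) = −0.75 ln(1 − 0.296296) = −0.75 ln(0.703704)
  = −0.75 × (-0.351397) = 0.263548 substitutions/site.

0.2635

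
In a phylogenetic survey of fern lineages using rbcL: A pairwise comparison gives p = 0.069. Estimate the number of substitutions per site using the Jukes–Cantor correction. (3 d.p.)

d = −(3/4) ln(1 − 4p/3) = −0.75 ln(1 − 0.092) = −0.75 ln(0.908)
  = −0.75 × (-0.096511) = 0.072383 substitutions/site.

0.072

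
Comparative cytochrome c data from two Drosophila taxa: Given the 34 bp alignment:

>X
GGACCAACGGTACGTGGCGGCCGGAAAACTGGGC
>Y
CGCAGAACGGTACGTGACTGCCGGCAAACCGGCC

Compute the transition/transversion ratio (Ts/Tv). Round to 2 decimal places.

0.29

Transitions are A↔G and C↔T; transversions are all other mismatches.
Transitions: 2. Transversions: 7.
R = 2/7 = 0.285714… ≈ 0.29 (to 2 d.p.).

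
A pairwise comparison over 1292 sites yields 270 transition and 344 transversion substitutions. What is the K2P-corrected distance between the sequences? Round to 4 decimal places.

P = 270/1292 ≈ 0.208978 and Q = 344/1292 ≈ 0.266254.
Under the Kimura two-parameter model, d = −½ ln(1 − 2P − Q) − ¼ ln(1 − 2Q).
1 − 2P − Q = 0.31579, giving −½ ln(0.31579) = 0.576339.
1 − 2Q = 0.467492, giving −¼ ln(0.467492) = 0.190093.
d = 0.576339 + 0.190093 = 0.766432.

0.7664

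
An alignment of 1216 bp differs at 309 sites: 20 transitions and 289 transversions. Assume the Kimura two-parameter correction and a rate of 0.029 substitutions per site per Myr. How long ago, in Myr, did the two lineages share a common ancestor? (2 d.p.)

P = 20/1216 ≈ 0.016447 and Q = 289/1216 ≈ 0.237664.
Under the Kimura two-parameter model, d = −½ ln(1 − 2P − Q) − ¼ ln(1 − 2Q).
1 − 2P − Q = 0.729442, giving −½ ln(0.729442) = 0.157738.
1 − 2Q = 0.524672, giving −¼ ln(0.524672) = 0.161245.
d = 0.157738 + 0.161245 = 0.318983.
Under a molecular clock d = 2μt, so t = d/(2μ) = 0.318983 / (2 × 0.029) = 5.50 Myr.

5.50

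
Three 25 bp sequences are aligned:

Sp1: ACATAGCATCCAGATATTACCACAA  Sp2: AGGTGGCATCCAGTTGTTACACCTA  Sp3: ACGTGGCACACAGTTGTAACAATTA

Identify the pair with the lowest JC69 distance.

Sp2 and Sp3

Sp1–Sp2: 8/25 differ, p = 0.320, d = 0.417.
Sp1–Sp3: 10/25 differ, p = 0.400, d = 0.572.
Sp2–Sp3: 6/25 differ, p = 0.240, d = 0.289.
The smallest distance is between Sp2 and Sp3.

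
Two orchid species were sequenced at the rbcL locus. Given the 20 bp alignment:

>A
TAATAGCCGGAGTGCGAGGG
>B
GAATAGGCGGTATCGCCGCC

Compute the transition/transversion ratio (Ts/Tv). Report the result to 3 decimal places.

Transitions are A↔G and C↔T; transversions are all other mismatches.
Transitions: 1. Transversions: 9.
R = 1/9 = 0.111111… ≈ 0.111 (to 3 d.p.).

0.111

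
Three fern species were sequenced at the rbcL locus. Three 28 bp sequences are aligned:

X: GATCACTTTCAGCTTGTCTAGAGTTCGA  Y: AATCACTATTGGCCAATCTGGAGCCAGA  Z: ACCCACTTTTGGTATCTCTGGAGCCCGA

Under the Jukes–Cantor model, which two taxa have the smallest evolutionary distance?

X–Y: 11/28 differ, p = 0.393, d = 0.556.
X–Z: 11/28 differ, p = 0.393, d = 0.556.
Y–Z: 8/28 differ, p = 0.286, d = 0.360.
The smallest distance is between Y and Z.

Y and Z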